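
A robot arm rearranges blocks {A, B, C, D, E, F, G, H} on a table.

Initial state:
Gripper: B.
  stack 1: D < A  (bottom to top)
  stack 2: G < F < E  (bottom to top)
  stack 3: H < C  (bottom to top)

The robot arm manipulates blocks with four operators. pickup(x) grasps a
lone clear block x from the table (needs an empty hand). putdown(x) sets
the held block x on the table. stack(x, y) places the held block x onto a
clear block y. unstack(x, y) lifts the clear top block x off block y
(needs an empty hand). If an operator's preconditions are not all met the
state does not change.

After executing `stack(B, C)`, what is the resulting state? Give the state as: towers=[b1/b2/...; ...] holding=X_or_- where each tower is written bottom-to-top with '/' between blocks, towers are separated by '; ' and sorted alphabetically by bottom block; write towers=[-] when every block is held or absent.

before: towers=[D/A; G/F/E; H/C] holding=B
pre[stack(B, C)]: holding(B) yes, clear(C) yes, B≠C yes
all met → apply stack(B, C)
after:  towers=[D/A; G/F/E; H/C/B] holding=-

towers=[D/A; G/F/E; H/C/B] holding=-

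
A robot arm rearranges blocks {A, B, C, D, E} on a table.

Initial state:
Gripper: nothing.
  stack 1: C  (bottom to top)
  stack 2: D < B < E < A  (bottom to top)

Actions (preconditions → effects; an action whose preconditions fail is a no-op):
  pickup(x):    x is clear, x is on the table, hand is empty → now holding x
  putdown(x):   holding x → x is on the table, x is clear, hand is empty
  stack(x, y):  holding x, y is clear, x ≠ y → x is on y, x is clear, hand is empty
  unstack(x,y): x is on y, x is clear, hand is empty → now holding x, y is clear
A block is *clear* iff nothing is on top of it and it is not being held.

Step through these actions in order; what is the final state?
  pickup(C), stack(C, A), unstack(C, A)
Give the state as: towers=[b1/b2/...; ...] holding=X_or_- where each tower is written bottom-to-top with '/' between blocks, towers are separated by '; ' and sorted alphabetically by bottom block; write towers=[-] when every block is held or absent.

step 1 (pickup(C)): towers=[D/B/E/A] holding=C
step 2 (stack(C, A)): towers=[D/B/E/A/C] holding=-
step 3 (unstack(C, A)): towers=[D/B/E/A] holding=C

towers=[D/B/E/A] holding=C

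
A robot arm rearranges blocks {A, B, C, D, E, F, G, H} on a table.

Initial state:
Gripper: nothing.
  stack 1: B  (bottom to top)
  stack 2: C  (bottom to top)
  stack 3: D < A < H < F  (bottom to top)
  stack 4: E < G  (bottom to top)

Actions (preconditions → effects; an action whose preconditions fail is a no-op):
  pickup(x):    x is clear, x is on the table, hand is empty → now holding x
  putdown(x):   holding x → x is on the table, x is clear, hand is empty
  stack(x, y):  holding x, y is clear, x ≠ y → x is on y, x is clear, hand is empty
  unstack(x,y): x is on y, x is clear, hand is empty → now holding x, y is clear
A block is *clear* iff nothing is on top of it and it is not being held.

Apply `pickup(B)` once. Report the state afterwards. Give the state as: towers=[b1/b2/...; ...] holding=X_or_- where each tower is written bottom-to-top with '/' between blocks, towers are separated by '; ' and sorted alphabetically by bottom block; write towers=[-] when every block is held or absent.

before: towers=[B; C; D/A/H/F; E/G] holding=-
pre[pickup(B)]: clear(B) ✓, ontable(B) ✓, handempty ✓
all met → apply pickup(B)
after:  towers=[C; D/A/H/F; E/G] holding=B

towers=[C; D/A/H/F; E/G] holding=B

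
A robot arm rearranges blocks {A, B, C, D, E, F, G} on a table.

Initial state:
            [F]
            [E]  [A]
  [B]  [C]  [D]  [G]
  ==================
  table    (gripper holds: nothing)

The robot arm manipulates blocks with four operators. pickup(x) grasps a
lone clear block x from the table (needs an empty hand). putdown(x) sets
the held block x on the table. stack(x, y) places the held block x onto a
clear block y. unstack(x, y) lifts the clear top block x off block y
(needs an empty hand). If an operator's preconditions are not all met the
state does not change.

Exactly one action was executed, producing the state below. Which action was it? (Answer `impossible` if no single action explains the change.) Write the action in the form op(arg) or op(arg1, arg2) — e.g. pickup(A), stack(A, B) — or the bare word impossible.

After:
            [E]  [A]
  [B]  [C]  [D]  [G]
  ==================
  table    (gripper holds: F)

unstack(F, E)

target: towers=[B; C; D/E; G/A] holding=F
         pickup(B) → towers=[C; D/E/F; G/A] holding=B
     unstack(F, E) → towers=[B; C; D/E; G/A] holding=F  ← match
     unstack(A, G) → towers=[B; C; D/E/F; G] holding=A
         pickup(C) → towers=[B; D/E/F; G/A] holding=C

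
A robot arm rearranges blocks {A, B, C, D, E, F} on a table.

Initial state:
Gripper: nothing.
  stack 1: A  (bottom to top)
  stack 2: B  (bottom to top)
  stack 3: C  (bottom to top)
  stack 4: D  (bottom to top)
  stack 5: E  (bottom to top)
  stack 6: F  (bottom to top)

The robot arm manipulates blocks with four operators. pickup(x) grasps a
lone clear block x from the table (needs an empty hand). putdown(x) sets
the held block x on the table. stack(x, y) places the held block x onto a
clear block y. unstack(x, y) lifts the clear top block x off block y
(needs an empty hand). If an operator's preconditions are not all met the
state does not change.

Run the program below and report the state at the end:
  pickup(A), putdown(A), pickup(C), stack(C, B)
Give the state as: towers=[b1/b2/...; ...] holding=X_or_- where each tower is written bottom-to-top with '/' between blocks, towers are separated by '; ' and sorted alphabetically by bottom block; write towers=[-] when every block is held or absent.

step 1 (pickup(A)): towers=[B; C; D; E; F] holding=A
step 2 (putdown(A)): towers=[A; B; C; D; E; F] holding=-
step 3 (pickup(C)): towers=[A; B; D; E; F] holding=C
step 4 (stack(C, B)): towers=[A; B/C; D; E; F] holding=-

towers=[A; B/C; D; E; F] holding=-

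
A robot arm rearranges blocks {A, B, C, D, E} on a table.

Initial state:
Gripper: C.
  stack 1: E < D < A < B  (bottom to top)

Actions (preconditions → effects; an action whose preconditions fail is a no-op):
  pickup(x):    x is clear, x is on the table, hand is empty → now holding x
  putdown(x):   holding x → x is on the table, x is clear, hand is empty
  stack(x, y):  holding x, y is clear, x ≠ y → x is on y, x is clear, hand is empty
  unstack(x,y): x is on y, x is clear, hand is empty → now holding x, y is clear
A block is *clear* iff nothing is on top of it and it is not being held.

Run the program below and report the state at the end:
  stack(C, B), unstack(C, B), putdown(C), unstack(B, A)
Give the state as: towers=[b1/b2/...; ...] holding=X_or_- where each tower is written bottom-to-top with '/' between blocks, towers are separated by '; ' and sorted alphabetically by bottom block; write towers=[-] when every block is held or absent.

step 1 (stack(C, B)): towers=[E/D/A/B/C] holding=-
step 2 (unstack(C, B)): towers=[E/D/A/B] holding=C
step 3 (putdown(C)): towers=[C; E/D/A/B] holding=-
step 4 (unstack(B, A)): towers=[C; E/D/A] holding=B

towers=[C; E/D/A] holding=B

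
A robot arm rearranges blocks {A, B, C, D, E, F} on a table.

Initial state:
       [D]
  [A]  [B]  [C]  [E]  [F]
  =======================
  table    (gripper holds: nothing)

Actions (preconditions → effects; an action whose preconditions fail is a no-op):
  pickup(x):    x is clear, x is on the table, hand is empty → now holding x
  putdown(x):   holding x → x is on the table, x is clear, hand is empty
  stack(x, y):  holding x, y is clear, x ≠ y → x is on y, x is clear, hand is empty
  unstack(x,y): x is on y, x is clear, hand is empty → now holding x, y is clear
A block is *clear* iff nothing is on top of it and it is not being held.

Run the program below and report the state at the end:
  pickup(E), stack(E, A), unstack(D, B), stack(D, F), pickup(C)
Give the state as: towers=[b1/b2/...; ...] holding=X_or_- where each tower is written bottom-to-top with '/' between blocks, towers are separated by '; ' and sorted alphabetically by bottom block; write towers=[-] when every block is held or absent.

step 1 (pickup(E)): towers=[A; B/D; C; F] holding=E
step 2 (stack(E, A)): towers=[A/E; B/D; C; F] holding=-
step 3 (unstack(D, B)): towers=[A/E; B; C; F] holding=D
step 4 (stack(D, F)): towers=[A/E; B; C; F/D] holding=-
step 5 (pickup(C)): towers=[A/E; B; F/D] holding=C

towers=[A/E; B; F/D] holding=C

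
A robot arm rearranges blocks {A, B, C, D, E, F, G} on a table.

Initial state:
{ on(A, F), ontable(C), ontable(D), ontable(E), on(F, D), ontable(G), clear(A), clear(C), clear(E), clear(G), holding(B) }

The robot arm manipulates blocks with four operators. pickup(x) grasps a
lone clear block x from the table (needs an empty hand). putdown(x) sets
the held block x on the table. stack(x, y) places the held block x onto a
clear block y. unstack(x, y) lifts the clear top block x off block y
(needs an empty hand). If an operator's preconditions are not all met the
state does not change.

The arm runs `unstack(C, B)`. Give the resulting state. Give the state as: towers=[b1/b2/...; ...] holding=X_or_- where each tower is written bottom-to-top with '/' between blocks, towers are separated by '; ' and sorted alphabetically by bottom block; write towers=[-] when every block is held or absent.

before: towers=[C; D/F/A; E; G] holding=B
pre[unstack(C, B)]: on(C,B) fail, clear(C) ok, handempty fail
on(C,B), handempty unmet → unstack(C, B) is a no-op
after:  towers=[C; D/F/A; E; G] holding=B

towers=[C; D/F/A; E; G] holding=B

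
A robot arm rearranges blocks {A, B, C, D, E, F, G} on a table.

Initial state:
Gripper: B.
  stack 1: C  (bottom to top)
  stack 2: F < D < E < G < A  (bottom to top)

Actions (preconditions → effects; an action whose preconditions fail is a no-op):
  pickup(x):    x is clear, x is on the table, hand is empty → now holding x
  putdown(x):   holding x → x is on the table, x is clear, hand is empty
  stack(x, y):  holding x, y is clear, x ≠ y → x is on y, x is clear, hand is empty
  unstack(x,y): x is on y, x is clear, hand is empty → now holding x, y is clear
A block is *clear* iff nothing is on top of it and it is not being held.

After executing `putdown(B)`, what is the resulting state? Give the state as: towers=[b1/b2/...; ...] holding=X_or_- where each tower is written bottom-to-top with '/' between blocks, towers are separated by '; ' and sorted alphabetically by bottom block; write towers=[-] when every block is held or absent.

before: towers=[C; F/D/E/G/A] holding=B
pre[putdown(B)]: holding(B) ✓
all met → apply putdown(B)
after:  towers=[B; C; F/D/E/G/A] holding=-

towers=[B; C; F/D/E/G/A] holding=-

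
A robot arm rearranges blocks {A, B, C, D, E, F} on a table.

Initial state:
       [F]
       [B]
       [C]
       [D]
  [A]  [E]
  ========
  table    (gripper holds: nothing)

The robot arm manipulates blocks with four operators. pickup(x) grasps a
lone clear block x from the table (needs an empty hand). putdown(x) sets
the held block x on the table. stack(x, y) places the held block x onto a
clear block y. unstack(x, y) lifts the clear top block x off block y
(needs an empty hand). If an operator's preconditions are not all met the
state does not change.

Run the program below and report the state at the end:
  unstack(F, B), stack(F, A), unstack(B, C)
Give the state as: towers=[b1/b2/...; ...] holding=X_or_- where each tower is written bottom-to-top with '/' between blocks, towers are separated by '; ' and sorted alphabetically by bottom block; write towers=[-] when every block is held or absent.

step 1 (unstack(F, B)): towers=[A; E/D/C/B] holding=F
step 2 (stack(F, A)): towers=[A/F; E/D/C/B] holding=-
step 3 (unstack(B, C)): towers=[A/F; E/D/C] holding=B

towers=[A/F; E/D/C] holding=B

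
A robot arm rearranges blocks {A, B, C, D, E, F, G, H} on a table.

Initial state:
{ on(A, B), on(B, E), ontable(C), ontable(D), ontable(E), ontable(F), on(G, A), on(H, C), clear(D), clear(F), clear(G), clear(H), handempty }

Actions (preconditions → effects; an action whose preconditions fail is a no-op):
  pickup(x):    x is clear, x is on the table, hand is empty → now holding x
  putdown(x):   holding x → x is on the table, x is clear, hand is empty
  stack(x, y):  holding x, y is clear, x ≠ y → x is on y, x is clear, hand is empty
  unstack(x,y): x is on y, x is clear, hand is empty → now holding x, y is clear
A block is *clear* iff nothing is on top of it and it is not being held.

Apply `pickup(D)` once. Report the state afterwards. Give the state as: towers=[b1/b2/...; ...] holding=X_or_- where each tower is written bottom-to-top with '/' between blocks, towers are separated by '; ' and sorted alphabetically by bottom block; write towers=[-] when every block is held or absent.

towers=[C/H; E/B/A/G; F] holding=D

before: towers=[C/H; D; E/B/A/G; F] holding=-
pre[pickup(D)]: clear(D) yes, ontable(D) yes, handempty yes
all met → apply pickup(D)
after:  towers=[C/H; E/B/A/G; F] holding=D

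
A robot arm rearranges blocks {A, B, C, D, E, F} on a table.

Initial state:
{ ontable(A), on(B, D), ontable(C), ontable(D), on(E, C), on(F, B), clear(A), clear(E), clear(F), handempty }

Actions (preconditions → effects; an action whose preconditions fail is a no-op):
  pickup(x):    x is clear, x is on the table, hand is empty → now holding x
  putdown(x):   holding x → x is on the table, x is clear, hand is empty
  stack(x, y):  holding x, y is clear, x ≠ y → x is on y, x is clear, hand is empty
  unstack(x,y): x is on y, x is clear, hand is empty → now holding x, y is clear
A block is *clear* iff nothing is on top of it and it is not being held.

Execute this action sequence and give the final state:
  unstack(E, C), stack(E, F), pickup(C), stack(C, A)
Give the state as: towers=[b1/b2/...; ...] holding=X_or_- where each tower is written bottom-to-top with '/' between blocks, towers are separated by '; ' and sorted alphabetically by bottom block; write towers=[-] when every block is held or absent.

towers=[A/C; D/B/F/E] holding=-

step 1 (unstack(E, C)): towers=[A; C; D/B/F] holding=E
step 2 (stack(E, F)): towers=[A; C; D/B/F/E] holding=-
step 3 (pickup(C)): towers=[A; D/B/F/E] holding=C
step 4 (stack(C, A)): towers=[A/C; D/B/F/E] holding=-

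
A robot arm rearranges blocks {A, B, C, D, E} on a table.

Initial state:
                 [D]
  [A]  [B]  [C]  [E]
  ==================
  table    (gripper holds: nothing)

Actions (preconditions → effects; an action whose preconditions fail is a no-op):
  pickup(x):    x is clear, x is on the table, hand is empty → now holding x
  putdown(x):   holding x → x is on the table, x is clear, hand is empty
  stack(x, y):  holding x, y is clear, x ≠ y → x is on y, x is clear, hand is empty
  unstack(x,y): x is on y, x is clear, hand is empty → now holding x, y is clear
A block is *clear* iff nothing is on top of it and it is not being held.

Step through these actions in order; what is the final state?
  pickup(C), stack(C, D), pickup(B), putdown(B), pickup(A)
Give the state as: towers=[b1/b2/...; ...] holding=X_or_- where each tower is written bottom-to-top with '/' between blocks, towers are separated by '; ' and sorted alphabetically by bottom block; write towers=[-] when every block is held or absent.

towers=[B; E/D/C] holding=A

step 1 (pickup(C)): towers=[A; B; E/D] holding=C
step 2 (stack(C, D)): towers=[A; B; E/D/C] holding=-
step 3 (pickup(B)): towers=[A; E/D/C] holding=B
step 4 (putdown(B)): towers=[A; B; E/D/C] holding=-
step 5 (pickup(A)): towers=[B; E/D/C] holding=A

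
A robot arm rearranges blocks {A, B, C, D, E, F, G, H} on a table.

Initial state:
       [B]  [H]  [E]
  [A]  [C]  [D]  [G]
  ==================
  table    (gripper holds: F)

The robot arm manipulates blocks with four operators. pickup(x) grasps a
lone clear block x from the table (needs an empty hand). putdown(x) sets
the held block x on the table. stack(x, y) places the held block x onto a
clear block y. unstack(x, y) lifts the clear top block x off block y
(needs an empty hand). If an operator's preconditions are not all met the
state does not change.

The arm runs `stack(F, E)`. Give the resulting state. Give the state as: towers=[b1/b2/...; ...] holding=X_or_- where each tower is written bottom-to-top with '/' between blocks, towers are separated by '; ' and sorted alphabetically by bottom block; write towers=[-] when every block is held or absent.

towers=[A; C/B; D/H; G/E/F] holding=-

before: towers=[A; C/B; D/H; G/E] holding=F
pre[stack(F, E)]: holding(F) ✓, clear(E) ✓, F≠E ✓
all met → apply stack(F, E)
after:  towers=[A; C/B; D/H; G/E/F] holding=-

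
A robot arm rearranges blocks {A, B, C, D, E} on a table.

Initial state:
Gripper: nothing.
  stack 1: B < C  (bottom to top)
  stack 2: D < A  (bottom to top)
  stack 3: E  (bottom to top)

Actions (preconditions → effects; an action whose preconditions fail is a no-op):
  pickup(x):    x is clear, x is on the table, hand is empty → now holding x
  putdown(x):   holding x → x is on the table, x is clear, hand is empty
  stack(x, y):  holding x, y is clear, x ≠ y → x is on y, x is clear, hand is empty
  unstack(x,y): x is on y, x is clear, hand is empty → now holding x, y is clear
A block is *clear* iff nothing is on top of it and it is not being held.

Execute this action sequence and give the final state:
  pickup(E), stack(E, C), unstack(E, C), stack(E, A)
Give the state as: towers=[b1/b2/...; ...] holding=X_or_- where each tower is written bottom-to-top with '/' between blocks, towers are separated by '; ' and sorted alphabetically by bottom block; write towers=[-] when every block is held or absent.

towers=[B/C; D/A/E] holding=-

step 1 (pickup(E)): towers=[B/C; D/A] holding=E
step 2 (stack(E, C)): towers=[B/C/E; D/A] holding=-
step 3 (unstack(E, C)): towers=[B/C; D/A] holding=E
step 4 (stack(E, A)): towers=[B/C; D/A/E] holding=-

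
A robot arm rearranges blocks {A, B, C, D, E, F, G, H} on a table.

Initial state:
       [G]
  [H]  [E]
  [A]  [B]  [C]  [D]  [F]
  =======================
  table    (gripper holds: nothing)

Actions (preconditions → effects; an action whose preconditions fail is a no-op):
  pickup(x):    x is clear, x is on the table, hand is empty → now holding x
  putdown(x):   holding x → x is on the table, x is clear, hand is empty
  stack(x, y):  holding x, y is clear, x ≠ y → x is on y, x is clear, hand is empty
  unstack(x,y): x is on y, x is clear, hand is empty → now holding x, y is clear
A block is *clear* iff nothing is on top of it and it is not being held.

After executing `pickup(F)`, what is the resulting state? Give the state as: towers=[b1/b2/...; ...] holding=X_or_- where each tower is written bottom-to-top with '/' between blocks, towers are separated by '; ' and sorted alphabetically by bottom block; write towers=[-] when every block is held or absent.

towers=[A/H; B/E/G; C; D] holding=F

before: towers=[A/H; B/E/G; C; D; F] holding=-
pre[pickup(F)]: clear(F) ✓, ontable(F) ✓, handempty ✓
all met → apply pickup(F)
after:  towers=[A/H; B/E/G; C; D] holding=F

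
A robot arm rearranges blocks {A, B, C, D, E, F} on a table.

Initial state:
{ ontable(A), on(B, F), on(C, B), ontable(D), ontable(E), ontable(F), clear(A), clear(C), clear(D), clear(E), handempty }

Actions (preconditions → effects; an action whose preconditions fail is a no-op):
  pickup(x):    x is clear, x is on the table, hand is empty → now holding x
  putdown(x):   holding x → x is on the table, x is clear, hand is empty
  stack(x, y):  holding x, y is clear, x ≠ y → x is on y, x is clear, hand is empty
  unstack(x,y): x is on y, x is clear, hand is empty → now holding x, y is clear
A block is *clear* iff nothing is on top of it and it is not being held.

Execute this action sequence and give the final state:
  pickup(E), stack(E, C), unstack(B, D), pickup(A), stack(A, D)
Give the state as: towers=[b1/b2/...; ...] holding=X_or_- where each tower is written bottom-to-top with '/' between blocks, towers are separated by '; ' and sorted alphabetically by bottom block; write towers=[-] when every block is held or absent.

towers=[D/A; F/B/C/E] holding=-

step 1 (pickup(E)): towers=[A; D; F/B/C] holding=E
step 2 (stack(E, C)): towers=[A; D; F/B/C/E] holding=-
step 3 (unstack(B, D)) [no-op]: towers=[A; D; F/B/C/E] holding=-
step 4 (pickup(A)): towers=[D; F/B/C/E] holding=A
step 5 (stack(A, D)): towers=[D/A; F/B/C/E] holding=-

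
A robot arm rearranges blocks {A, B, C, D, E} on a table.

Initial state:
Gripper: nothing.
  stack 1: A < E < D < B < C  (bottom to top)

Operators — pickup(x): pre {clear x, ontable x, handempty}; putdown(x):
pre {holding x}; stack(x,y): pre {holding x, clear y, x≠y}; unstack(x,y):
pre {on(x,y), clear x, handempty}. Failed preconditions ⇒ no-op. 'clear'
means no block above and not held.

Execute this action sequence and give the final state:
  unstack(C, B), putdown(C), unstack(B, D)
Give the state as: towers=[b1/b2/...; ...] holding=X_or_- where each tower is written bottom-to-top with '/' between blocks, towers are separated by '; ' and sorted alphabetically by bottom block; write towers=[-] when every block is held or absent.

towers=[A/E/D; C] holding=B

step 1 (unstack(C, B)): towers=[A/E/D/B] holding=C
step 2 (putdown(C)): towers=[A/E/D/B; C] holding=-
step 3 (unstack(B, D)): towers=[A/E/D; C] holding=B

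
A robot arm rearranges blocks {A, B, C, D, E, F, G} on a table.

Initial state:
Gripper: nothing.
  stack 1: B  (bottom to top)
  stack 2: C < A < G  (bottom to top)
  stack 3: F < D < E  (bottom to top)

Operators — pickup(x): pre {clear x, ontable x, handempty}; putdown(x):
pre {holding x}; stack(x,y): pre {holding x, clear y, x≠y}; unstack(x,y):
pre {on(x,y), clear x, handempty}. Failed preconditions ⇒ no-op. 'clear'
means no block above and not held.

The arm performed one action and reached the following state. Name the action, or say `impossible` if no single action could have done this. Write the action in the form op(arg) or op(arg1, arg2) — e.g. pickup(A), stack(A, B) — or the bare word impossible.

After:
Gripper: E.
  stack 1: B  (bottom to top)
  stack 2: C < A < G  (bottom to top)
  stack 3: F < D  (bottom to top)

target: towers=[B; C/A/G; F/D] holding=E
         pickup(B) → towers=[C/A/G; F/D/E] holding=B
     unstack(G, A) → towers=[B; C/A; F/D/E] holding=G
     unstack(E, D) → towers=[B; C/A/G; F/D] holding=E  ← match

unstack(E, D)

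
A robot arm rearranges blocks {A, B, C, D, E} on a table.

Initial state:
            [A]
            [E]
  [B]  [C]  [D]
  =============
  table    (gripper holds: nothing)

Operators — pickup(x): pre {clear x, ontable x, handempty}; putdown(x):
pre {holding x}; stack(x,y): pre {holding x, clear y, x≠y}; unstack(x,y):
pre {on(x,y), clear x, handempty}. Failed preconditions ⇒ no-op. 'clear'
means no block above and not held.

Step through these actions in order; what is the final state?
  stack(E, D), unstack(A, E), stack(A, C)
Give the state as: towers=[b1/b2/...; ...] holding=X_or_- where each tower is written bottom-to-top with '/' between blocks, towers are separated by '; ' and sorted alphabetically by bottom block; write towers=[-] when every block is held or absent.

towers=[B; C/A; D/E] holding=-

step 1 (stack(E, D)) [no-op]: towers=[B; C; D/E/A] holding=-
step 2 (unstack(A, E)): towers=[B; C; D/E] holding=A
step 3 (stack(A, C)): towers=[B; C/A; D/E] holding=-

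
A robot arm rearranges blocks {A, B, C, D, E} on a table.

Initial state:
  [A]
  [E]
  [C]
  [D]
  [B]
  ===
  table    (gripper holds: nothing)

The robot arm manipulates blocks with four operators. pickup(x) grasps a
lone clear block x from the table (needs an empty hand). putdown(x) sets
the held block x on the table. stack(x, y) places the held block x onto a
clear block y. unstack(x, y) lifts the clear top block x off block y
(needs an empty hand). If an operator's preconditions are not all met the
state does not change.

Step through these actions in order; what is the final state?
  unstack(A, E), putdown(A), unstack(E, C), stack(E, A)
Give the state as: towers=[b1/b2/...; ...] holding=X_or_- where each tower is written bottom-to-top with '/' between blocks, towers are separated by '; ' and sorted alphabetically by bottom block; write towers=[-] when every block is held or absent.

step 1 (unstack(A, E)): towers=[B/D/C/E] holding=A
step 2 (putdown(A)): towers=[A; B/D/C/E] holding=-
step 3 (unstack(E, C)): towers=[A; B/D/C] holding=E
step 4 (stack(E, A)): towers=[A/E; B/D/C] holding=-

towers=[A/E; B/D/C] holding=-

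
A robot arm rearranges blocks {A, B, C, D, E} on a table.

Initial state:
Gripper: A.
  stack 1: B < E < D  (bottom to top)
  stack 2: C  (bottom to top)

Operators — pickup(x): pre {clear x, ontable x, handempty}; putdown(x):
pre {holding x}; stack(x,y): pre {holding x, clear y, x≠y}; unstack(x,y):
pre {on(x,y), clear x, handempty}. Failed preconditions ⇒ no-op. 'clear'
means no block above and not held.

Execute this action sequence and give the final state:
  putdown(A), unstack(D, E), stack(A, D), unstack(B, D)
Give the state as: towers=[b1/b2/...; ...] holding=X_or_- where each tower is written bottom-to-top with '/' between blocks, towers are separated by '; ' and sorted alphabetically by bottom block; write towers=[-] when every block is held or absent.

step 1 (putdown(A)): towers=[A; B/E/D; C] holding=-
step 2 (unstack(D, E)): towers=[A; B/E; C] holding=D
step 3 (stack(A, D)) [no-op]: towers=[A; B/E; C] holding=D
step 4 (unstack(B, D)) [no-op]: towers=[A; B/E; C] holding=D

towers=[A; B/E; C] holding=D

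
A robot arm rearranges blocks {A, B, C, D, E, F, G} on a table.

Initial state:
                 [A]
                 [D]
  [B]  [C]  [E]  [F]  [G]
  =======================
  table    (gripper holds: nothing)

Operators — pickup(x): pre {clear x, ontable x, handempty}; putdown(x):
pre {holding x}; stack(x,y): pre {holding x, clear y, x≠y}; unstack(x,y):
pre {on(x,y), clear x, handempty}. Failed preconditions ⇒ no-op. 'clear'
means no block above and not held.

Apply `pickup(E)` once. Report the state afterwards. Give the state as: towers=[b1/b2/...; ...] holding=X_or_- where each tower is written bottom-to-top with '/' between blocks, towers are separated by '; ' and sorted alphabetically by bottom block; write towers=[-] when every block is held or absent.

before: towers=[B; C; E; F/D/A; G] holding=-
pre[pickup(E)]: clear(E) ok, ontable(E) ok, handempty ok
all met → apply pickup(E)
after:  towers=[B; C; F/D/A; G] holding=E

towers=[B; C; F/D/A; G] holding=E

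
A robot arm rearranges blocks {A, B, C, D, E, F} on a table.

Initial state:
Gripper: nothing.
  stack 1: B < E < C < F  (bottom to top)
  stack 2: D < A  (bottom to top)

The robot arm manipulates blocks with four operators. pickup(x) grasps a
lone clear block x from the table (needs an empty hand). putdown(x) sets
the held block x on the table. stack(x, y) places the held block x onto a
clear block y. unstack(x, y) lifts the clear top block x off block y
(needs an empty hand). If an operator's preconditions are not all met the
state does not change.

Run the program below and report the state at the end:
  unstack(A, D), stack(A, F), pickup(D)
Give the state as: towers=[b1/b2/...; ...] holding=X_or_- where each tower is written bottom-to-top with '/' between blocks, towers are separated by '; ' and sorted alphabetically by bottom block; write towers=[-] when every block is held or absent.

towers=[B/E/C/F/A] holding=D

step 1 (unstack(A, D)): towers=[B/E/C/F; D] holding=A
step 2 (stack(A, F)): towers=[B/E/C/F/A; D] holding=-
step 3 (pickup(D)): towers=[B/E/C/F/A] holding=D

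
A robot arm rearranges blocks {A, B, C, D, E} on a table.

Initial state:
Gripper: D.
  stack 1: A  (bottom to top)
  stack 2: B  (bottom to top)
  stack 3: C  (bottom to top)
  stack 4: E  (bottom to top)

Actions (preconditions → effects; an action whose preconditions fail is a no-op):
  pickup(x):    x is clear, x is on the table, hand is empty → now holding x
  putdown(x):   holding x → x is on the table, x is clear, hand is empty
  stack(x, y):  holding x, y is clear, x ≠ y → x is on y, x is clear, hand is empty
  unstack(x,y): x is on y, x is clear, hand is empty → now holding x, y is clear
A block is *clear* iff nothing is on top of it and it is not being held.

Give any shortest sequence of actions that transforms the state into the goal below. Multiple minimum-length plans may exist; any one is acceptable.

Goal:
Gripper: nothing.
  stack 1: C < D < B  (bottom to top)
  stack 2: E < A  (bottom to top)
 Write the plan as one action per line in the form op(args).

step 1 (stack(D, C)): towers=[A; B; C/D; E] holding=-
step 2 (pickup(B)): towers=[A; C/D; E] holding=B
step 3 (stack(B, D)): towers=[A; C/D/B; E] holding=-
step 4 (pickup(A)): towers=[C/D/B; E] holding=A
step 5 (stack(A, E)): towers=[C/D/B; E/A] holding=-
goal check: towers=[C/D/B; E/A] holding=- — reached (length 5, optimal by BFS)

stack(D, C)
pickup(B)
stack(B, D)
pickup(A)
stack(A, E)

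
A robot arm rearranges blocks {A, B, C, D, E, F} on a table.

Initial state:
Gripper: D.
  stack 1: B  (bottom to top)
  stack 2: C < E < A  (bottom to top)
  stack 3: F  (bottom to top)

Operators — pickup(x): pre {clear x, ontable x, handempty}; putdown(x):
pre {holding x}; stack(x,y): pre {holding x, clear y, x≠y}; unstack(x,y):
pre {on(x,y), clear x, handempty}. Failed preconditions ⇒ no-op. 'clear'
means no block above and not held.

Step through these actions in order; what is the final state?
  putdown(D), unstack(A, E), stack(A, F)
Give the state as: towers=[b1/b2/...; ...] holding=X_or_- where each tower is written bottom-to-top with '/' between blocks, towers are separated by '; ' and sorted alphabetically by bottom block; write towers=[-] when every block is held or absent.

towers=[B; C/E; D; F/A] holding=-

step 1 (putdown(D)): towers=[B; C/E/A; D; F] holding=-
step 2 (unstack(A, E)): towers=[B; C/E; D; F] holding=A
step 3 (stack(A, F)): towers=[B; C/E; D; F/A] holding=-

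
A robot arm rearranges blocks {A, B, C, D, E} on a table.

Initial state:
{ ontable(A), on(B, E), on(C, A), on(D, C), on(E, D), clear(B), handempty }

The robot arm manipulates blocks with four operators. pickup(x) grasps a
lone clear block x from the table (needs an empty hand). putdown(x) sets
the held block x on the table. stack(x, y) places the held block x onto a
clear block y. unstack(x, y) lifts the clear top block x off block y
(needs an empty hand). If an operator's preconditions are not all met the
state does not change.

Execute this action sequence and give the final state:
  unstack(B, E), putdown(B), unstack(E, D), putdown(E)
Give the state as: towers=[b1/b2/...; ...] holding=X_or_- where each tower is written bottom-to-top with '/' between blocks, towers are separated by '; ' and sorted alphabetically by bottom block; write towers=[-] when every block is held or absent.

towers=[A/C/D; B; E] holding=-

step 1 (unstack(B, E)): towers=[A/C/D/E] holding=B
step 2 (putdown(B)): towers=[A/C/D/E; B] holding=-
step 3 (unstack(E, D)): towers=[A/C/D; B] holding=E
step 4 (putdown(E)): towers=[A/C/D; B; E] holding=-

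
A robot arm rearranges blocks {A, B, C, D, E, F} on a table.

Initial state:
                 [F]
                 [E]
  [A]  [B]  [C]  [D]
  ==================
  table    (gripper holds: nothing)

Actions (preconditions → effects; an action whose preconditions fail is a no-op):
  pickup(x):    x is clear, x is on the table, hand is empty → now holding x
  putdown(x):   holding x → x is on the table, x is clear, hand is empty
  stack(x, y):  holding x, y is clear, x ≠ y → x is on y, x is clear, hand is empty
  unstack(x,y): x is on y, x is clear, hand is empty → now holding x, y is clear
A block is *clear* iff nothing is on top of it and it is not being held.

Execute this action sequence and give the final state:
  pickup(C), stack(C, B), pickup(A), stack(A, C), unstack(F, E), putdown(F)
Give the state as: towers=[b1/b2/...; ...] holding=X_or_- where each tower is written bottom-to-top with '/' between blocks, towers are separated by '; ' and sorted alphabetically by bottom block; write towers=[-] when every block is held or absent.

step 1 (pickup(C)): towers=[A; B; D/E/F] holding=C
step 2 (stack(C, B)): towers=[A; B/C; D/E/F] holding=-
step 3 (pickup(A)): towers=[B/C; D/E/F] holding=A
step 4 (stack(A, C)): towers=[B/C/A; D/E/F] holding=-
step 5 (unstack(F, E)): towers=[B/C/A; D/E] holding=F
step 6 (putdown(F)): towers=[B/C/A; D/E; F] holding=-

towers=[B/C/A; D/E; F] holding=-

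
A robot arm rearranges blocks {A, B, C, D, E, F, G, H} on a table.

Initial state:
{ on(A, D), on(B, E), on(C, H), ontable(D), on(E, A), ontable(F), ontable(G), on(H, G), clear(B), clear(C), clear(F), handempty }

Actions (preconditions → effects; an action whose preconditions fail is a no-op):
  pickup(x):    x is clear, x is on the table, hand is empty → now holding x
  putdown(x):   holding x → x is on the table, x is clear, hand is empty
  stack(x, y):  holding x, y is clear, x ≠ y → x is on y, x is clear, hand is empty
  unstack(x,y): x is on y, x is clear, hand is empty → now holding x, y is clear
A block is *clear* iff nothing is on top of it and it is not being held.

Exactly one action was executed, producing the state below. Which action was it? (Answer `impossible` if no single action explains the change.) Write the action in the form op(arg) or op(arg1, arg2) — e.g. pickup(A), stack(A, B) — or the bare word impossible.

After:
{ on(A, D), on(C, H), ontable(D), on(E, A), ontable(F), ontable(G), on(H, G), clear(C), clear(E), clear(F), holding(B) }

target: towers=[D/A/E; F; G/H/C] holding=B
     unstack(B, E) → towers=[D/A/E; F; G/H/C] holding=B  ← match
         pickup(F) → towers=[D/A/E/B; G/H/C] holding=F
     unstack(C, H) → towers=[D/A/E/B; F; G/H] holding=C

unstack(B, E)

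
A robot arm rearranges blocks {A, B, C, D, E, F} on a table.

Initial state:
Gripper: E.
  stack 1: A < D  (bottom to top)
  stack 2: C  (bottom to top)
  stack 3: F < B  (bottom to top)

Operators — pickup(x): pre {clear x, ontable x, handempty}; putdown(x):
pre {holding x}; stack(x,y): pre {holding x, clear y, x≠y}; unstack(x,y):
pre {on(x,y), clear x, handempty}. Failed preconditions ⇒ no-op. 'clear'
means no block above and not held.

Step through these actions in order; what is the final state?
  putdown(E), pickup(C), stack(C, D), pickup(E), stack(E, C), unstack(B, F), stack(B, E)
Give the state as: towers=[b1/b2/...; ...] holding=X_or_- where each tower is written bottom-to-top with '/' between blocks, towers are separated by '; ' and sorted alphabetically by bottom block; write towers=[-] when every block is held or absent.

step 1 (putdown(E)): towers=[A/D; C; E; F/B] holding=-
step 2 (pickup(C)): towers=[A/D; E; F/B] holding=C
step 3 (stack(C, D)): towers=[A/D/C; E; F/B] holding=-
step 4 (pickup(E)): towers=[A/D/C; F/B] holding=E
step 5 (stack(E, C)): towers=[A/D/C/E; F/B] holding=-
step 6 (unstack(B, F)): towers=[A/D/C/E; F] holding=B
step 7 (stack(B, E)): towers=[A/D/C/E/B; F] holding=-

towers=[A/D/C/E/B; F] holding=-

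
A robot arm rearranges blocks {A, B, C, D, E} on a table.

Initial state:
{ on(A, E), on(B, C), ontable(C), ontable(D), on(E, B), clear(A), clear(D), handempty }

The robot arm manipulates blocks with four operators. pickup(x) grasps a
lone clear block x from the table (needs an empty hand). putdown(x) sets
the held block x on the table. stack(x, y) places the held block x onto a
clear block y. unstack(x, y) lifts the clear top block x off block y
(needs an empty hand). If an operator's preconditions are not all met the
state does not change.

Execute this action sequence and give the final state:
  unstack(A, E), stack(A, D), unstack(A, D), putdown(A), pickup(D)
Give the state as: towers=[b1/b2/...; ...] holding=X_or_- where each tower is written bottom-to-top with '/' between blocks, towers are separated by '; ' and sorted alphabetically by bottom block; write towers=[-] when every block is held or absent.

towers=[A; C/B/E] holding=D

step 1 (unstack(A, E)): towers=[C/B/E; D] holding=A
step 2 (stack(A, D)): towers=[C/B/E; D/A] holding=-
step 3 (unstack(A, D)): towers=[C/B/E; D] holding=A
step 4 (putdown(A)): towers=[A; C/B/E; D] holding=-
step 5 (pickup(D)): towers=[A; C/B/E] holding=D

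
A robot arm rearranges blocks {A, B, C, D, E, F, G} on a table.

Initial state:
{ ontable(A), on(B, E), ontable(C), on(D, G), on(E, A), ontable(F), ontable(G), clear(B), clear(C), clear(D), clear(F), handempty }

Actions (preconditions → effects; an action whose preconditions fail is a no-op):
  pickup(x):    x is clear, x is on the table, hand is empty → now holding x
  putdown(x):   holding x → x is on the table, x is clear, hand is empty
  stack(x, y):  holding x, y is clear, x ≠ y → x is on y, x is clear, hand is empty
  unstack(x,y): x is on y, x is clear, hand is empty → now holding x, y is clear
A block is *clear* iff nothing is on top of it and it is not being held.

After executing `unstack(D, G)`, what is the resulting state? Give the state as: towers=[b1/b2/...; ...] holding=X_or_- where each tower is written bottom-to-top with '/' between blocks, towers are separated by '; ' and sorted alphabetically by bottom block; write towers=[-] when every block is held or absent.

towers=[A/E/B; C; F; G] holding=D

before: towers=[A/E/B; C; F; G/D] holding=-
pre[unstack(D, G)]: on(D,G) yes, clear(D) yes, handempty yes
all met → apply unstack(D, G)
after:  towers=[A/E/B; C; F; G] holding=D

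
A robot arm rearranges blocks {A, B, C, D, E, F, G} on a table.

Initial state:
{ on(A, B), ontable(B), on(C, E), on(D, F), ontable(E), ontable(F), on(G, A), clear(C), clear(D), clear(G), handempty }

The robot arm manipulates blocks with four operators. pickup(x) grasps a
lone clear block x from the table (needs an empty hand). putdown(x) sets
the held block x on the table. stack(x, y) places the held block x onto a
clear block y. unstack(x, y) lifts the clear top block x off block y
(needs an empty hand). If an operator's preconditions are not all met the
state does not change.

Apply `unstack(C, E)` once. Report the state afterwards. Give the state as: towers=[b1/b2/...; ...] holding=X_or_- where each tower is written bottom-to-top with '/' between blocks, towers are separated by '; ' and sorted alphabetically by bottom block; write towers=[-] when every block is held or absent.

towers=[B/A/G; E; F/D] holding=C

before: towers=[B/A/G; E/C; F/D] holding=-
pre[unstack(C, E)]: on(C,E) yes, clear(C) yes, handempty yes
all met → apply unstack(C, E)
after:  towers=[B/A/G; E; F/D] holding=C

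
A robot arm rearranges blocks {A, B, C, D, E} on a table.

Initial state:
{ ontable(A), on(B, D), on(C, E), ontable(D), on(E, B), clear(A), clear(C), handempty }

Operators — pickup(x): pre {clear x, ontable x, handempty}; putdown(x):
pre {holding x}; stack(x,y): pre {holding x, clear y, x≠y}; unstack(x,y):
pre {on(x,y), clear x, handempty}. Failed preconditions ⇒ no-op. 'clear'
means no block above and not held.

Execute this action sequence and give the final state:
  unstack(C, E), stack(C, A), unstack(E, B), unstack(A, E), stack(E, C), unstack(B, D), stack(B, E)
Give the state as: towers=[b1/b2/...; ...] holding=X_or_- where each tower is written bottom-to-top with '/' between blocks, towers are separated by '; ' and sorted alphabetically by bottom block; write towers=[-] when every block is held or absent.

step 1 (unstack(C, E)): towers=[A; D/B/E] holding=C
step 2 (stack(C, A)): towers=[A/C; D/B/E] holding=-
step 3 (unstack(E, B)): towers=[A/C; D/B] holding=E
step 4 (unstack(A, E)) [no-op]: towers=[A/C; D/B] holding=E
step 5 (stack(E, C)): towers=[A/C/E; D/B] holding=-
step 6 (unstack(B, D)): towers=[A/C/E; D] holding=B
step 7 (stack(B, E)): towers=[A/C/E/B; D] holding=-

towers=[A/C/E/B; D] holding=-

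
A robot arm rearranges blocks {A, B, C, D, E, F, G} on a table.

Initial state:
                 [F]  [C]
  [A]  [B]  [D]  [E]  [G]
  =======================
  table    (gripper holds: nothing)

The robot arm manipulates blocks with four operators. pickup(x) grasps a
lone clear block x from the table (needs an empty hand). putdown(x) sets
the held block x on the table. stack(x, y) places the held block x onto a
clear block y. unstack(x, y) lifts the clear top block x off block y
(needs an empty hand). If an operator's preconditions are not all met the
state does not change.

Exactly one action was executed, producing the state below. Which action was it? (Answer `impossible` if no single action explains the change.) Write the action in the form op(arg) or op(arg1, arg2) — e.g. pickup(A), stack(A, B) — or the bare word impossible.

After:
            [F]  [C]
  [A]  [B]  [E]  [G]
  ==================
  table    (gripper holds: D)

pickup(D)

target: towers=[A; B; E/F; G/C] holding=D
         pickup(B) → towers=[A; D; E/F; G/C] holding=B
     unstack(F, E) → towers=[A; B; D; E; G/C] holding=F
         pickup(D) → towers=[A; B; E/F; G/C] holding=D  ← match
         pickup(A) → towers=[B; D; E/F; G/C] holding=A
     unstack(C, G) → towers=[A; B; D; E/F; G] holding=C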